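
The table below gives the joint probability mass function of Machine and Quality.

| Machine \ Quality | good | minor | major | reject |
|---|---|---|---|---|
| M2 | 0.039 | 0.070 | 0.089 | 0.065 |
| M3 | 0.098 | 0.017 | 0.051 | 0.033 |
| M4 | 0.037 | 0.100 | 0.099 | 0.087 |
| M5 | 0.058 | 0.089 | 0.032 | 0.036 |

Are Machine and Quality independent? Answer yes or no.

P(Machine=M3) = 0.199 and P(Quality=good) = 0.232, so their product is 0.04617, but P(Machine=M3, Quality=good) = 0.098. Since these differ, Machine and Quality are not independent.

no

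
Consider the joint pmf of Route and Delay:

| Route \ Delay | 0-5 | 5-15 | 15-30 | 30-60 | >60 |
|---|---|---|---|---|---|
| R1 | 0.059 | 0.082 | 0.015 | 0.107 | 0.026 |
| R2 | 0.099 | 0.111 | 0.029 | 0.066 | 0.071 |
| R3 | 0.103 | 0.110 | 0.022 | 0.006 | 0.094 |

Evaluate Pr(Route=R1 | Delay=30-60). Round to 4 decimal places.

P(Delay=30-60) = 0.107 + 0.066 + 0.006 = 0.179.
P(Route=R1 | Delay=30-60) = 0.107/0.179 = 0.5978.

0.5978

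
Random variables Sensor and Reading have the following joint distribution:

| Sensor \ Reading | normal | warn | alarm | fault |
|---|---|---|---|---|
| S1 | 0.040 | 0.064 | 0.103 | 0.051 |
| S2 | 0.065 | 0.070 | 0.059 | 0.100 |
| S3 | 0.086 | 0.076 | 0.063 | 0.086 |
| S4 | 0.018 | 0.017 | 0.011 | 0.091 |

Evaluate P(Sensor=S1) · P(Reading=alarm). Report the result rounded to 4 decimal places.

0.0609

P(Sensor=S1) = 0.040 + 0.064 + 0.103 + 0.051 = 0.258.
P(Reading=alarm) = 0.103 + 0.059 + 0.063 + 0.011 = 0.236.
Product: 0.258 × 0.236 = 0.0609.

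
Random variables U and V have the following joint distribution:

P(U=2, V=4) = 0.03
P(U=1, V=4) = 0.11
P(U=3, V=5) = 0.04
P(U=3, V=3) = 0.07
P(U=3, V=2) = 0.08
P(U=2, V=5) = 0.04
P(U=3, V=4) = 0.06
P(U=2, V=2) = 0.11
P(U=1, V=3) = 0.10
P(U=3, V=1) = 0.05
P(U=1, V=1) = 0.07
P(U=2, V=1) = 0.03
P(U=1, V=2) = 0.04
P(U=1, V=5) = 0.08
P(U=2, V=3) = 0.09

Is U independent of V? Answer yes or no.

no

P(U=1) = 0.40 and P(V=2) = 0.23, so their product is 0.0920, but P(U=1, V=2) = 0.04. Since these differ, U and V are not independent.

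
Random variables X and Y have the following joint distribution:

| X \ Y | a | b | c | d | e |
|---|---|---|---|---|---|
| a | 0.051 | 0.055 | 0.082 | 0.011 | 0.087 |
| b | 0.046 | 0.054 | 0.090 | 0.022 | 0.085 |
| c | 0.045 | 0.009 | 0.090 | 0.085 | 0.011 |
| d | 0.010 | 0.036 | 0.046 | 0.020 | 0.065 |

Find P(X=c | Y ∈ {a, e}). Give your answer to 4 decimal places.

P(Y=a) = 0.051 + 0.046 + 0.045 + 0.010 = 0.152.
P(Y=e) = 0.087 + 0.085 + 0.011 + 0.065 = 0.248.
P(Y ∈ {a, e}) = 0.152 + 0.248 = 0.400; P(X=c, Y ∈ {a, e}) = 0.045 + 0.011 = 0.056.
P(X=c | Y ∈ {a, e}) = 0.056/0.400 = 0.1400.

0.1400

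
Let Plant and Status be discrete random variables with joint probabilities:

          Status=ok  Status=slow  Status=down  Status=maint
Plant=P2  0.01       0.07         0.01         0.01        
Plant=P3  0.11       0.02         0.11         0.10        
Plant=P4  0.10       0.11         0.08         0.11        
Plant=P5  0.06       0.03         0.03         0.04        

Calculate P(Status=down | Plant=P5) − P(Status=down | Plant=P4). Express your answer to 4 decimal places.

-0.0125

P(Plant=P5) = 0.06 + 0.03 + 0.03 + 0.04 = 0.16; P(Status=down | Plant=P5) = 0.03/0.16 = 0.18750.
P(Plant=P4) = 0.10 + 0.11 + 0.08 + 0.11 = 0.40; P(Status=down | Plant=P4) = 0.08/0.40 = 0.20000.
Difference = -0.0125.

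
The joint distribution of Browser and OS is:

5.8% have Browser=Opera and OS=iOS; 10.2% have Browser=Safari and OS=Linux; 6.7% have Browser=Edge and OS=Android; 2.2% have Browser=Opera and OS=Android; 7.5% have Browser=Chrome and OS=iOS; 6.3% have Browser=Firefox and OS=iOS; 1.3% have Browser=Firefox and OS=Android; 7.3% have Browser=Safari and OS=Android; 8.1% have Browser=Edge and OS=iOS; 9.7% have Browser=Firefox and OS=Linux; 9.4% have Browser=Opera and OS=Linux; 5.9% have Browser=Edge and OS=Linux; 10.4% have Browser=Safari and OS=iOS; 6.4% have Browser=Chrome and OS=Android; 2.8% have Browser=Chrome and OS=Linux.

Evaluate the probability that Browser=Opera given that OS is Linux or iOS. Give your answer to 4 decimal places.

P(OS=Linux) = 0.028 + 0.097 + 0.102 + 0.059 + 0.094 = 0.380.
P(OS=iOS) = 0.075 + 0.063 + 0.104 + 0.081 + 0.058 = 0.381.
P(OS ∈ {Linux, iOS}) = 0.380 + 0.381 = 0.761; P(Browser=Opera, OS ∈ {Linux, iOS}) = 0.094 + 0.058 = 0.152.
P(Browser=Opera | OS ∈ {Linux, iOS}) = 0.152/0.761 = 0.1997.

0.1997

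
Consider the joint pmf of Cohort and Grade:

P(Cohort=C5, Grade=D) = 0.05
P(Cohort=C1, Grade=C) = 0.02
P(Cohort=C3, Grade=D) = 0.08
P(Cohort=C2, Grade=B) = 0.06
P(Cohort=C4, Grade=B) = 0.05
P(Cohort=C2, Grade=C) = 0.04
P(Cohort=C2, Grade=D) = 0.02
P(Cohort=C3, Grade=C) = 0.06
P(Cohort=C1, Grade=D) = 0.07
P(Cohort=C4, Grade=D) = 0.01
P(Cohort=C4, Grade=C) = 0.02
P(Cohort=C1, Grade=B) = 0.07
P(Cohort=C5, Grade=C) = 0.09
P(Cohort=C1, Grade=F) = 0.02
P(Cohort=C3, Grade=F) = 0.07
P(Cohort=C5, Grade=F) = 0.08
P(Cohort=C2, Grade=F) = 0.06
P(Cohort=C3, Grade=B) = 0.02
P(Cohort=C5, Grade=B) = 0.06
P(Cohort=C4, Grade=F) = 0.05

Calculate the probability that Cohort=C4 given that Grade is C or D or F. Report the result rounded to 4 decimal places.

P(Grade=C) = 0.02 + 0.04 + 0.06 + 0.02 + 0.09 = 0.23.
P(Grade=D) = 0.07 + 0.02 + 0.08 + 0.01 + 0.05 = 0.23.
P(Grade=F) = 0.02 + 0.06 + 0.07 + 0.05 + 0.08 = 0.28.
P(Grade ∈ {C, D, F}) = 0.23 + 0.23 + 0.28 = 0.74; P(Cohort=C4, Grade ∈ {C, D, F}) = 0.02 + 0.01 + 0.05 = 0.08.
P(Cohort=C4 | Grade ∈ {C, D, F}) = 0.08/0.74 = 0.1081.

0.1081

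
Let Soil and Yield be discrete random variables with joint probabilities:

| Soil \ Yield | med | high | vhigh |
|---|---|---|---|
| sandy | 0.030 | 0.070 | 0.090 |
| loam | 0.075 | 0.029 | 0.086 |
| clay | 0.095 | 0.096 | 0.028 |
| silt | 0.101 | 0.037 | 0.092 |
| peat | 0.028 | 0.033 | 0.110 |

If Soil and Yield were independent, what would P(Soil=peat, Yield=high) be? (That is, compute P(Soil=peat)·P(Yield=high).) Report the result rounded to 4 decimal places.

0.0453

P(Soil=peat) = 0.028 + 0.033 + 0.110 = 0.171.
P(Yield=high) = 0.070 + 0.029 + 0.096 + 0.037 + 0.033 = 0.265.
Product: 0.171 × 0.265 = 0.0453.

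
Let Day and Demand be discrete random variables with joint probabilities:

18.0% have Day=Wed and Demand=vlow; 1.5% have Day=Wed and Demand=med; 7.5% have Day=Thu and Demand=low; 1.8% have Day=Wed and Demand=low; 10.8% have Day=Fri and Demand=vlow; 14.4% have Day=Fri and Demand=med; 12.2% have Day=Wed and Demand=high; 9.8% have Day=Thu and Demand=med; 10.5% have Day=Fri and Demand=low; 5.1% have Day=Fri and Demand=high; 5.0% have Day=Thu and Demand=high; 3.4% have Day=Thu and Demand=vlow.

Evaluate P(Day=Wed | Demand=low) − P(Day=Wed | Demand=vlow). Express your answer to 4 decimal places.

P(Demand=low) = 0.018 + 0.075 + 0.105 = 0.198; P(Day=Wed | Demand=low) = 0.018/0.198 = 0.09091.
P(Demand=vlow) = 0.180 + 0.034 + 0.108 = 0.322; P(Day=Wed | Demand=vlow) = 0.180/0.322 = 0.55901.
Difference = -0.4681.

-0.4681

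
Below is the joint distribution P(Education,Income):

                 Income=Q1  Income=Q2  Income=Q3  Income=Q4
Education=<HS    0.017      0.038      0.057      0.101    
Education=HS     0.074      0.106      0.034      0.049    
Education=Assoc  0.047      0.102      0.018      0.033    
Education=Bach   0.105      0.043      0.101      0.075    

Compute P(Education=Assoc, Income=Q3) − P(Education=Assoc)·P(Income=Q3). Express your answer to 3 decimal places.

P(Education=Assoc) = 0.047 + 0.102 + 0.018 + 0.033 = 0.200.
P(Income=Q3) = 0.057 + 0.034 + 0.018 + 0.101 = 0.210.
P(Education=Assoc, Income=Q3) − P(Education=Assoc)P(Income=Q3) = 0.018 − 0.200×0.210 = -0.024.

-0.024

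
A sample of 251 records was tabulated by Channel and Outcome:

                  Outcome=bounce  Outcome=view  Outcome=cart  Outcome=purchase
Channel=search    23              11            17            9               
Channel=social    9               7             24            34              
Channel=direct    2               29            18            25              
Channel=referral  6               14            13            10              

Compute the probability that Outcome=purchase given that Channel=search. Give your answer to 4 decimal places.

0.1500

Total with Channel=search: 23 + 11 + 17 + 9 = 60.
P(Outcome=purchase | Channel=search) = 9/60 = 0.1500.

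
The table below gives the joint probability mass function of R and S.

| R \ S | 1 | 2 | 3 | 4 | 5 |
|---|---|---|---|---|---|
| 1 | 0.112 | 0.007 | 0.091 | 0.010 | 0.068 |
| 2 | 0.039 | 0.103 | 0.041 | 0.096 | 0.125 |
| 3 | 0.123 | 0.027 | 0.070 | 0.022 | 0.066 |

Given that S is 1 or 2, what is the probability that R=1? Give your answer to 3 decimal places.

P(S=1) = 0.112 + 0.039 + 0.123 = 0.274.
P(S=2) = 0.007 + 0.103 + 0.027 = 0.137.
P(S ∈ {1, 2}) = 0.274 + 0.137 = 0.411; P(R=1, S ∈ {1, 2}) = 0.112 + 0.007 = 0.119.
P(R=1 | S ∈ {1, 2}) = 0.119/0.411 = 0.290.

0.290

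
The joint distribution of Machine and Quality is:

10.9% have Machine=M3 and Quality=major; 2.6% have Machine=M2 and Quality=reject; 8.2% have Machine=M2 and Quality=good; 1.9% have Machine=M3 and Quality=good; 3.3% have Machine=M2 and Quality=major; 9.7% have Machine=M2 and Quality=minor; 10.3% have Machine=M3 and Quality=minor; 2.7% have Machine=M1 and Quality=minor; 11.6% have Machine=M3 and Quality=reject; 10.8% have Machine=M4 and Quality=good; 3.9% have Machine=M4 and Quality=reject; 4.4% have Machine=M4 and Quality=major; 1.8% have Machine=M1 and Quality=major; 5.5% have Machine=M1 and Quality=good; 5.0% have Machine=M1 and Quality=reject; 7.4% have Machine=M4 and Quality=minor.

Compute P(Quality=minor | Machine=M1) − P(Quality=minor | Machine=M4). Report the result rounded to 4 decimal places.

-0.0992

P(Machine=M1) = 0.055 + 0.027 + 0.018 + 0.050 = 0.150; P(Quality=minor | Machine=M1) = 0.027/0.150 = 0.18000.
P(Machine=M4) = 0.108 + 0.074 + 0.044 + 0.039 = 0.265; P(Quality=minor | Machine=M4) = 0.074/0.265 = 0.27925.
Difference = -0.0992.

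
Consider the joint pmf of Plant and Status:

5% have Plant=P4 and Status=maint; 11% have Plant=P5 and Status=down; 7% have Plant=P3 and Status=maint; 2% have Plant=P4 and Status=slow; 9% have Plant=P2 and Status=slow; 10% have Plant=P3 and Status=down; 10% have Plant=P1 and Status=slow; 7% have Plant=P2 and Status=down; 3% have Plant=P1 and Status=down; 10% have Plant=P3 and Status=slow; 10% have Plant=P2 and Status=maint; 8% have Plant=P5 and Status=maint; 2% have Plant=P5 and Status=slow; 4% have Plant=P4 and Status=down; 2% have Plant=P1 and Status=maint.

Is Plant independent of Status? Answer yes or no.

P(Plant=P1) = 0.15 and P(Status=slow) = 0.33, so their product is 0.0495, but P(Plant=P1, Status=slow) = 0.10. Since these differ, Plant and Status are not independent.

no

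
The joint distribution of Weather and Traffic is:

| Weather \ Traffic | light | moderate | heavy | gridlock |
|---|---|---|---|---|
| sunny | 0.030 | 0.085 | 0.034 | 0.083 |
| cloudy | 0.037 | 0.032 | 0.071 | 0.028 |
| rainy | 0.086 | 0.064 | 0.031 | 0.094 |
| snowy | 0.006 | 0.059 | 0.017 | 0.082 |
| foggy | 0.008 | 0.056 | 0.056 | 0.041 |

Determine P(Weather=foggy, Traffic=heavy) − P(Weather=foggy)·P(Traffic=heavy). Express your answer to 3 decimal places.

P(Weather=foggy) = 0.008 + 0.056 + 0.056 + 0.041 = 0.161.
P(Traffic=heavy) = 0.034 + 0.071 + 0.031 + 0.017 + 0.056 = 0.209.
P(Weather=foggy, Traffic=heavy) − P(Weather=foggy)P(Traffic=heavy) = 0.056 − 0.161×0.209 = 0.022.

0.022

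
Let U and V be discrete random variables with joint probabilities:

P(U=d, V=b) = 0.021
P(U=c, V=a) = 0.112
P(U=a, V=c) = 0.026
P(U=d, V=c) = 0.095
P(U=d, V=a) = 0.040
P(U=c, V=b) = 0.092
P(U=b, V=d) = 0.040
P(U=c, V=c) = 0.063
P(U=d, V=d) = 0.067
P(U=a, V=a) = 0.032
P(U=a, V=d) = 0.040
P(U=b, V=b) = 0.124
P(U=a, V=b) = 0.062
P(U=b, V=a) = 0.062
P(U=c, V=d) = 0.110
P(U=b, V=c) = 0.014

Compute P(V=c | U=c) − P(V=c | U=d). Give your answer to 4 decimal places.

P(U=c) = 0.112 + 0.092 + 0.063 + 0.110 = 0.377; P(V=c | U=c) = 0.063/0.377 = 0.16711.
P(U=d) = 0.040 + 0.021 + 0.095 + 0.067 = 0.223; P(V=c | U=d) = 0.095/0.223 = 0.42601.
Difference = -0.2589.

-0.2589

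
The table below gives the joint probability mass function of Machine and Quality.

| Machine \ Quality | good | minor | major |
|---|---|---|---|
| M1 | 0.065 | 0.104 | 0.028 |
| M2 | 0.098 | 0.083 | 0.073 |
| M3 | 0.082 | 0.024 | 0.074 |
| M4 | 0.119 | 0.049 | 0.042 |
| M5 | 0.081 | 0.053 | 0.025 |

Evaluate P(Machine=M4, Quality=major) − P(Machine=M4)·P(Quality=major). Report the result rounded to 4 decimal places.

P(Machine=M4) = 0.119 + 0.049 + 0.042 = 0.210.
P(Quality=major) = 0.028 + 0.073 + 0.074 + 0.042 + 0.025 = 0.242.
P(Machine=M4, Quality=major) − P(Machine=M4)P(Quality=major) = 0.042 − 0.210×0.242 = -0.0088.

-0.0088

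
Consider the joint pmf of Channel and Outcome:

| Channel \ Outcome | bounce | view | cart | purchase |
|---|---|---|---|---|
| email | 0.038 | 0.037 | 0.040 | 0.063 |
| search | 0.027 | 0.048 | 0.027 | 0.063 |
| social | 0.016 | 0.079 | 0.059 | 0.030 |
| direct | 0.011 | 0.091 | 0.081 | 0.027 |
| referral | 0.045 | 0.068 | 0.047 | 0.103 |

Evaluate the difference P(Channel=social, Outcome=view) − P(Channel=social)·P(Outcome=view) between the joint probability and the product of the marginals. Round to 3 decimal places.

0.020

P(Channel=social) = 0.016 + 0.079 + 0.059 + 0.030 = 0.184.
P(Outcome=view) = 0.037 + 0.048 + 0.079 + 0.091 + 0.068 = 0.323.
P(Channel=social, Outcome=view) − P(Channel=social)P(Outcome=view) = 0.079 − 0.184×0.323 = 0.020.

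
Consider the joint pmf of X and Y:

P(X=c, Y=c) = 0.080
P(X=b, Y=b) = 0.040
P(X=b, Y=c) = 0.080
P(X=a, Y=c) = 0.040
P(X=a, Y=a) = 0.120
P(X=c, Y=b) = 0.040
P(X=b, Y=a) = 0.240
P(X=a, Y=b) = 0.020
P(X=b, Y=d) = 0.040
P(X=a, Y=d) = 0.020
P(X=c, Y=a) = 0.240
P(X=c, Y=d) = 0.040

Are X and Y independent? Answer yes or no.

yes

Every cell satisfies P(X,Y) = P(X)·P(Y). For instance P(X=c) = 0.400, P(Y=a) = 0.600, and 0.400×0.600 = 0.240 matches the joint entry. So X and Y are independent.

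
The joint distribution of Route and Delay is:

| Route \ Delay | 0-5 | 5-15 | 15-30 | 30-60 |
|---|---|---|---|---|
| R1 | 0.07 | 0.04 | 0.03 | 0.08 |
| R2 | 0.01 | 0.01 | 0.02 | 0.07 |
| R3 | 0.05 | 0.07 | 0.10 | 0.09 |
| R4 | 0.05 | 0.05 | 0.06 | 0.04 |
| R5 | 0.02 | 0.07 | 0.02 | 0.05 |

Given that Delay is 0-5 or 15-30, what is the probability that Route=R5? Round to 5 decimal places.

0.09302

P(Delay=0-5) = 0.07 + 0.01 + 0.05 + 0.05 + 0.02 = 0.20.
P(Delay=15-30) = 0.03 + 0.02 + 0.10 + 0.06 + 0.02 = 0.23.
P(Delay ∈ {0-5, 15-30}) = 0.20 + 0.23 = 0.43; P(Route=R5, Delay ∈ {0-5, 15-30}) = 0.02 + 0.02 = 0.04.
P(Route=R5 | Delay ∈ {0-5, 15-30}) = 0.04/0.43 = 0.09302.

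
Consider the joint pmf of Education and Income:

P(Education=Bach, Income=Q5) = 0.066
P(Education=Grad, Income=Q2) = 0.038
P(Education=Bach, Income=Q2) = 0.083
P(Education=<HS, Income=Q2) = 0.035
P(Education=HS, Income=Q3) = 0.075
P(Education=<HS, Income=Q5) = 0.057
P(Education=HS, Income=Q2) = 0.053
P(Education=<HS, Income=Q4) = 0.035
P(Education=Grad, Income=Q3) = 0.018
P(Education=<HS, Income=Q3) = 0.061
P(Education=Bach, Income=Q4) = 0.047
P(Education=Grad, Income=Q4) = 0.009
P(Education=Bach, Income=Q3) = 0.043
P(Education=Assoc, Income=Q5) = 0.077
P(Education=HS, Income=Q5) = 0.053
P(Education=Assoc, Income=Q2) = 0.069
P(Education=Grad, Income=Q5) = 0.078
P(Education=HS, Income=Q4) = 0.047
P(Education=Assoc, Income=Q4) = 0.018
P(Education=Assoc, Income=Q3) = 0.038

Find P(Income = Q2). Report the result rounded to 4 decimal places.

P(Income=Q2) = 0.035 + 0.053 + 0.069 + 0.083 + 0.038 = 0.278.

0.2780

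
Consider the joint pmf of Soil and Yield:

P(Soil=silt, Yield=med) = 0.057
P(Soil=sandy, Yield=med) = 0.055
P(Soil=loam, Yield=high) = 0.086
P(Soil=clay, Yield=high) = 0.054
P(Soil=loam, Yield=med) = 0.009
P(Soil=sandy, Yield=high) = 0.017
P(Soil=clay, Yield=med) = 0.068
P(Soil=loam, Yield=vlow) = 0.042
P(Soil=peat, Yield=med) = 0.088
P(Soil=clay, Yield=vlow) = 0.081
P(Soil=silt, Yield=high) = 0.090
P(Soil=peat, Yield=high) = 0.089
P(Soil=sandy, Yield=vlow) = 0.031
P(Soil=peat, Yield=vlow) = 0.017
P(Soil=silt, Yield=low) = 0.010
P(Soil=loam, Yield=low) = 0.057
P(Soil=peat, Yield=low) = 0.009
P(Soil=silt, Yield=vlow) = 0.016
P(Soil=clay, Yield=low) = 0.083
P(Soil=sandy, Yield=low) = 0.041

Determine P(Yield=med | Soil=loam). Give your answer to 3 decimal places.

P(Soil=loam) = 0.042 + 0.057 + 0.009 + 0.086 = 0.194.
P(Yield=med | Soil=loam) = 0.009/0.194 = 0.046.

0.046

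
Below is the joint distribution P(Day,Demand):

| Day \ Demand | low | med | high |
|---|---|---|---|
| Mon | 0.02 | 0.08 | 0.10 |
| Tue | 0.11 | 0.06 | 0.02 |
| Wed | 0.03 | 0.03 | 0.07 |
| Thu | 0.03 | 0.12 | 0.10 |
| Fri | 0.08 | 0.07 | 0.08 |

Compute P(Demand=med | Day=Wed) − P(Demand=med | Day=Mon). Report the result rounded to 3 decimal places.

P(Day=Wed) = 0.03 + 0.03 + 0.07 = 0.13; P(Demand=med | Day=Wed) = 0.03/0.13 = 0.2308.
P(Day=Mon) = 0.02 + 0.08 + 0.10 = 0.20; P(Demand=med | Day=Mon) = 0.08/0.20 = 0.4000.
Difference = -0.169.

-0.169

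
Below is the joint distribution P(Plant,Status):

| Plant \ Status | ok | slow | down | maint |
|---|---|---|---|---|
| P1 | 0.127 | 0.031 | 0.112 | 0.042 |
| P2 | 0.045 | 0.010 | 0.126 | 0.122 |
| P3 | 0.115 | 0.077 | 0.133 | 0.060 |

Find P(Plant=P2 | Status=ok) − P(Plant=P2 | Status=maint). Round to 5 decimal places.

-0.38785

P(Status=ok) = 0.127 + 0.045 + 0.115 = 0.287; P(Plant=P2 | Status=ok) = 0.045/0.287 = 0.156794.
P(Status=maint) = 0.042 + 0.122 + 0.060 = 0.224; P(Plant=P2 | Status=maint) = 0.122/0.224 = 0.544643.
Difference = -0.38785.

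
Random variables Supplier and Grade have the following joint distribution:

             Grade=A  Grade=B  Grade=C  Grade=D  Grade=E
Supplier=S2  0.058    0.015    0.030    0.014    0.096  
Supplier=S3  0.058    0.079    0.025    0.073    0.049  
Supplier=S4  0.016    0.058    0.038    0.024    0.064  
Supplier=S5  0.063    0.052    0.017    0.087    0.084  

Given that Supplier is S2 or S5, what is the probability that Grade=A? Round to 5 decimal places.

P(Supplier=S2) = 0.058 + 0.015 + 0.030 + 0.014 + 0.096 = 0.213.
P(Supplier=S5) = 0.063 + 0.052 + 0.017 + 0.087 + 0.084 = 0.303.
P(Supplier ∈ {S2, S5}) = 0.213 + 0.303 = 0.516; P(Grade=A, Supplier ∈ {S2, S5}) = 0.058 + 0.063 = 0.121.
P(Grade=A | Supplier ∈ {S2, S5}) = 0.121/0.516 = 0.23450.

0.23450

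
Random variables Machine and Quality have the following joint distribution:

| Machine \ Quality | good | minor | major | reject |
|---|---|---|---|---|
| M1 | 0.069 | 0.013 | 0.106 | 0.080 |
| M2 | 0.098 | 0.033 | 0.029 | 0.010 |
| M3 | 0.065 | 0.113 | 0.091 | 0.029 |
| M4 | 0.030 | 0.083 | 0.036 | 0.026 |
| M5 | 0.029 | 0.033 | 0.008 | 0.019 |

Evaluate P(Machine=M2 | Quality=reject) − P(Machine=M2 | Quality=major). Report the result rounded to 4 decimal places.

P(Quality=reject) = 0.080 + 0.010 + 0.029 + 0.026 + 0.019 = 0.164; P(Machine=M2 | Quality=reject) = 0.010/0.164 = 0.06098.
P(Quality=major) = 0.106 + 0.029 + 0.091 + 0.036 + 0.008 = 0.270; P(Machine=M2 | Quality=major) = 0.029/0.270 = 0.10741.
Difference = -0.0464.

-0.0464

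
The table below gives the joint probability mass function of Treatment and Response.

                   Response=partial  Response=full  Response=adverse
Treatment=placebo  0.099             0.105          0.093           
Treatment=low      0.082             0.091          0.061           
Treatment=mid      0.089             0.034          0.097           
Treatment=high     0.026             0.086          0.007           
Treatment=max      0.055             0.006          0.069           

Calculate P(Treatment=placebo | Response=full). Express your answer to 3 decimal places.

P(Response=full) = 0.105 + 0.091 + 0.034 + 0.086 + 0.006 = 0.322.
P(Treatment=placebo | Response=full) = 0.105/0.322 = 0.326.

0.326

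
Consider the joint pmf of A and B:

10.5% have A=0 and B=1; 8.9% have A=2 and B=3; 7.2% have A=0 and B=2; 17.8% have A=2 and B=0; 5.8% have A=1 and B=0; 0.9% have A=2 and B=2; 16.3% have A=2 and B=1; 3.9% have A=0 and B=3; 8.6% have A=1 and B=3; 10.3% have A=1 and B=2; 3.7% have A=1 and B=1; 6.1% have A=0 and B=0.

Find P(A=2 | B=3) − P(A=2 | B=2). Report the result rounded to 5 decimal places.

0.36697

P(B=3) = 0.039 + 0.086 + 0.089 = 0.214; P(A=2 | B=3) = 0.089/0.214 = 0.415888.
P(B=2) = 0.072 + 0.103 + 0.009 = 0.184; P(A=2 | B=2) = 0.009/0.184 = 0.048913.
Difference = 0.36697.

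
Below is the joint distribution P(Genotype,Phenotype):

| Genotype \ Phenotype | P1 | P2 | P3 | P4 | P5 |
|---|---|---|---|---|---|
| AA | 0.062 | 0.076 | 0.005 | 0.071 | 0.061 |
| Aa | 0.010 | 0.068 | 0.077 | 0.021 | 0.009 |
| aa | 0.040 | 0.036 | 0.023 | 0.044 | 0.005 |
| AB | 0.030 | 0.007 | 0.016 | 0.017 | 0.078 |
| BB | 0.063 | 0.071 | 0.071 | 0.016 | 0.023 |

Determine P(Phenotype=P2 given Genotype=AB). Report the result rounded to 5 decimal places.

P(Genotype=AB) = 0.030 + 0.007 + 0.016 + 0.017 + 0.078 = 0.148.
P(Phenotype=P2 | Genotype=AB) = 0.007/0.148 = 0.04730.

0.04730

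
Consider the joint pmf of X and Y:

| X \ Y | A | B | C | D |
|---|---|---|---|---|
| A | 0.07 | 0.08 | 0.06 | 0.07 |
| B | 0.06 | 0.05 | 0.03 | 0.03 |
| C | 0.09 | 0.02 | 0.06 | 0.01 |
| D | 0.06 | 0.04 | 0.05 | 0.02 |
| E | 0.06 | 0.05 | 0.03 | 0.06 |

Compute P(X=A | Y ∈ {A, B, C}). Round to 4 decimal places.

0.2593

P(Y=A) = 0.07 + 0.06 + 0.09 + 0.06 + 0.06 = 0.34.
P(Y=B) = 0.08 + 0.05 + 0.02 + 0.04 + 0.05 = 0.24.
P(Y=C) = 0.06 + 0.03 + 0.06 + 0.05 + 0.03 = 0.23.
P(Y ∈ {A, B, C}) = 0.34 + 0.24 + 0.23 = 0.81; P(X=A, Y ∈ {A, B, C}) = 0.07 + 0.08 + 0.06 = 0.21.
P(X=A | Y ∈ {A, B, C}) = 0.21/0.81 = 0.2593.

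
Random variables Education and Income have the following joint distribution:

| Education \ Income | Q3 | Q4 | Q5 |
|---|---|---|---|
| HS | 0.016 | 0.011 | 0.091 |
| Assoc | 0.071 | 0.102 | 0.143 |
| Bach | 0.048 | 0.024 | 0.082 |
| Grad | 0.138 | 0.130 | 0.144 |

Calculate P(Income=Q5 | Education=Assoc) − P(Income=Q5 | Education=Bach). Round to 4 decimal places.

-0.0799

P(Education=Assoc) = 0.071 + 0.102 + 0.143 = 0.316; P(Income=Q5 | Education=Assoc) = 0.143/0.316 = 0.45253.
P(Education=Bach) = 0.048 + 0.024 + 0.082 = 0.154; P(Income=Q5 | Education=Bach) = 0.082/0.154 = 0.53247.
Difference = -0.0799.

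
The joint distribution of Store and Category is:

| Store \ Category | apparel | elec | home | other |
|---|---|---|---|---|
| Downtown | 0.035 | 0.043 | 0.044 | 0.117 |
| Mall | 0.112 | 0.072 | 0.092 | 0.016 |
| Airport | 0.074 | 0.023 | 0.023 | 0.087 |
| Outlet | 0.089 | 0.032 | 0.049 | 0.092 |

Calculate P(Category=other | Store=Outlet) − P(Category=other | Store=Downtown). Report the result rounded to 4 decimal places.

-0.1384

P(Store=Outlet) = 0.089 + 0.032 + 0.049 + 0.092 = 0.262; P(Category=other | Store=Outlet) = 0.092/0.262 = 0.35115.
P(Store=Downtown) = 0.035 + 0.043 + 0.044 + 0.117 = 0.239; P(Category=other | Store=Downtown) = 0.117/0.239 = 0.48954.
Difference = -0.1384.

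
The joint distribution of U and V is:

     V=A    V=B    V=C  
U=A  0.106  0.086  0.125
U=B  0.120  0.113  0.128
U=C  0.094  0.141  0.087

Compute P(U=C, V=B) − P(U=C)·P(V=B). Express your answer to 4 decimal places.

0.0315

P(U=C) = 0.094 + 0.141 + 0.087 = 0.322.
P(V=B) = 0.086 + 0.113 + 0.141 = 0.340.
P(U=C, V=B) − P(U=C)P(V=B) = 0.141 − 0.322×0.340 = 0.0315.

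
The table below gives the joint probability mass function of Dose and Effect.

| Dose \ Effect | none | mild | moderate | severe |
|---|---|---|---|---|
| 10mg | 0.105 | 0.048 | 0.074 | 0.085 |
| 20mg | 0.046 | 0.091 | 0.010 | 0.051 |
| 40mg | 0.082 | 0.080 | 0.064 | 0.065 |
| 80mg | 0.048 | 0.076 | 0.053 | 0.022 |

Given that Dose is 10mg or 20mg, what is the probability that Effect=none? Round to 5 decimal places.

0.29608

P(Dose=10mg) = 0.105 + 0.048 + 0.074 + 0.085 = 0.312.
P(Dose=20mg) = 0.046 + 0.091 + 0.010 + 0.051 = 0.198.
P(Dose ∈ {10mg, 20mg}) = 0.312 + 0.198 = 0.510; P(Effect=none, Dose ∈ {10mg, 20mg}) = 0.105 + 0.046 = 0.151.
P(Effect=none | Dose ∈ {10mg, 20mg}) = 0.151/0.510 = 0.29608.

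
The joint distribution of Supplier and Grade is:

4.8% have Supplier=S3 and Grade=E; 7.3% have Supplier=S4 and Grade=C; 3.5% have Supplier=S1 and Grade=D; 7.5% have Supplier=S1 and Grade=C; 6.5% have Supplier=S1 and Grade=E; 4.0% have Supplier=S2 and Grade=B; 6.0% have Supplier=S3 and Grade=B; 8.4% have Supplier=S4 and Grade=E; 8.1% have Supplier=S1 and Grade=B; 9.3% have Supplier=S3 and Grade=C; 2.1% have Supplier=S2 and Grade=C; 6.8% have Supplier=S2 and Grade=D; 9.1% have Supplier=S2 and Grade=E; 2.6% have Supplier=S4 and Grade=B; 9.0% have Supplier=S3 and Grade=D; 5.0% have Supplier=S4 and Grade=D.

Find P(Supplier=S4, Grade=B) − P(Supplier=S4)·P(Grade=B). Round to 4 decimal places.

-0.0222

P(Supplier=S4) = 0.026 + 0.073 + 0.050 + 0.084 = 0.233.
P(Grade=B) = 0.081 + 0.040 + 0.060 + 0.026 = 0.207.
P(Supplier=S4, Grade=B) − P(Supplier=S4)P(Grade=B) = 0.026 − 0.233×0.207 = -0.0222.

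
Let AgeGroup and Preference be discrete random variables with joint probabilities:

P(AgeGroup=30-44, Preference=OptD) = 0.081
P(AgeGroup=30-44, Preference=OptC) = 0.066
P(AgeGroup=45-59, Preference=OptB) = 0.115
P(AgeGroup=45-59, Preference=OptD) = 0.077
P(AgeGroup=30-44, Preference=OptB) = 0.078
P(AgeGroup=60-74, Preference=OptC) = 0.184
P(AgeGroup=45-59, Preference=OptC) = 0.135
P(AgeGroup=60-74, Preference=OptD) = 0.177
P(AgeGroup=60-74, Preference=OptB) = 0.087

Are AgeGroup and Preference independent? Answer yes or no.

no

P(AgeGroup=60-74) = 0.448 and P(Preference=OptB) = 0.280, so their product is 0.12544, but P(AgeGroup=60-74, Preference=OptB) = 0.087. Since these differ, AgeGroup and Preference are not independent.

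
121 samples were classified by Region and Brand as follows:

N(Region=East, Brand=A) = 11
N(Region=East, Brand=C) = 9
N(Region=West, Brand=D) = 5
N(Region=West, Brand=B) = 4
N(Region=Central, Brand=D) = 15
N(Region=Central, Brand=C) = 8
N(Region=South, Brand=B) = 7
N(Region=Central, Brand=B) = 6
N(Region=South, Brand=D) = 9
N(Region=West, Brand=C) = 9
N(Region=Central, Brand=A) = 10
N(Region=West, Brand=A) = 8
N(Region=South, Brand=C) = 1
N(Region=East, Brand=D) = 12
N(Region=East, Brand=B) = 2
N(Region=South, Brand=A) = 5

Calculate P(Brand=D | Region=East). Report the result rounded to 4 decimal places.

Total with Region=East: 11 + 2 + 9 + 12 = 34.
P(Brand=D | Region=East) = 12/34 = 0.3529.

0.3529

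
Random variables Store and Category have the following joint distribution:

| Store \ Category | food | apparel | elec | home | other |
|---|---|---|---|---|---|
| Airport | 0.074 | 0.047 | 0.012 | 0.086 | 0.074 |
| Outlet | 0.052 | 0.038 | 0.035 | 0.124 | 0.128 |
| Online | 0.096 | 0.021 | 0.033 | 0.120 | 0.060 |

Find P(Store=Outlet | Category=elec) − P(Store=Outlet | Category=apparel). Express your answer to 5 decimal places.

P(Category=elec) = 0.012 + 0.035 + 0.033 = 0.080; P(Store=Outlet | Category=elec) = 0.035/0.080 = 0.437500.
P(Category=apparel) = 0.047 + 0.038 + 0.021 = 0.106; P(Store=Outlet | Category=apparel) = 0.038/0.106 = 0.358491.
Difference = 0.07901.

0.07901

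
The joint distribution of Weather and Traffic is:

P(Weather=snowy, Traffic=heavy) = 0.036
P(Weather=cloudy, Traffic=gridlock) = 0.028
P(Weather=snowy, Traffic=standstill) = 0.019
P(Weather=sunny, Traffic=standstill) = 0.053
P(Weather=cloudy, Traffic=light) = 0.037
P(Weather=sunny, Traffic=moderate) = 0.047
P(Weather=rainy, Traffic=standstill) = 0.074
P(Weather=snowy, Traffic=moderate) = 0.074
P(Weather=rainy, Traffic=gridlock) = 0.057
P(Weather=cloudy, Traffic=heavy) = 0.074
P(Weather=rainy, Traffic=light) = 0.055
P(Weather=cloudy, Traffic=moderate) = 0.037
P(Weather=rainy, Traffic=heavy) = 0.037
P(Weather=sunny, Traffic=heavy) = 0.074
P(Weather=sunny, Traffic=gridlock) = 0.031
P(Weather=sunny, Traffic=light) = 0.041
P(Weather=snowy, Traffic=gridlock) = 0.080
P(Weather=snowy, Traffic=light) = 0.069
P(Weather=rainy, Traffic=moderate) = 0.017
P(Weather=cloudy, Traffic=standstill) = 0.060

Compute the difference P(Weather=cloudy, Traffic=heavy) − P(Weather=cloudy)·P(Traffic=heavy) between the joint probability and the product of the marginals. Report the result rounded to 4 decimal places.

P(Weather=cloudy) = 0.037 + 0.037 + 0.074 + 0.028 + 0.060 = 0.236.
P(Traffic=heavy) = 0.074 + 0.074 + 0.037 + 0.036 = 0.221.
P(Weather=cloudy, Traffic=heavy) − P(Weather=cloudy)P(Traffic=heavy) = 0.074 − 0.236×0.221 = 0.0218.

0.0218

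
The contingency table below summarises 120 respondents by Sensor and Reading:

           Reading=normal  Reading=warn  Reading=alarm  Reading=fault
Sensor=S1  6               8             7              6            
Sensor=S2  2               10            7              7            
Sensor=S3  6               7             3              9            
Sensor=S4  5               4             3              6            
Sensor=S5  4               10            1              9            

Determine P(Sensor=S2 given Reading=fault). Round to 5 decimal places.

0.18919

Total with Reading=fault: 6 + 7 + 9 + 6 + 9 = 37.
P(Sensor=S2 | Reading=fault) = 7/37 = 0.18919.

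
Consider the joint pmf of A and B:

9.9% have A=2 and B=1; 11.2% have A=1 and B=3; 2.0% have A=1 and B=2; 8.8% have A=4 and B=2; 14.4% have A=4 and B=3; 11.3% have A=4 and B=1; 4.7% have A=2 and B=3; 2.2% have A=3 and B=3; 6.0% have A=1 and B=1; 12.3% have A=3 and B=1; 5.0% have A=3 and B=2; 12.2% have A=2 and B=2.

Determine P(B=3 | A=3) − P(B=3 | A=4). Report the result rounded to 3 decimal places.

P(A=3) = 0.123 + 0.050 + 0.022 = 0.195; P(B=3 | A=3) = 0.022/0.195 = 0.1128.
P(A=4) = 0.113 + 0.088 + 0.144 = 0.345; P(B=3 | A=4) = 0.144/0.345 = 0.4174.
Difference = -0.305.

-0.305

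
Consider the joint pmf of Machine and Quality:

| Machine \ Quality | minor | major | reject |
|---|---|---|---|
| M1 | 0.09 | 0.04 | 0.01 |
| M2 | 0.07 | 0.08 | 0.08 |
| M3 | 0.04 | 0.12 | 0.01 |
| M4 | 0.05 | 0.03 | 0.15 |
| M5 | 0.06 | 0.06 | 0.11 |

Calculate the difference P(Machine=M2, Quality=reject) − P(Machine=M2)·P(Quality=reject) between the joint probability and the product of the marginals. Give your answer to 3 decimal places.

P(Machine=M2) = 0.07 + 0.08 + 0.08 = 0.23.
P(Quality=reject) = 0.01 + 0.08 + 0.01 + 0.15 + 0.11 = 0.36.
P(Machine=M2, Quality=reject) − P(Machine=M2)P(Quality=reject) = 0.08 − 0.23×0.36 = -0.003.

-0.003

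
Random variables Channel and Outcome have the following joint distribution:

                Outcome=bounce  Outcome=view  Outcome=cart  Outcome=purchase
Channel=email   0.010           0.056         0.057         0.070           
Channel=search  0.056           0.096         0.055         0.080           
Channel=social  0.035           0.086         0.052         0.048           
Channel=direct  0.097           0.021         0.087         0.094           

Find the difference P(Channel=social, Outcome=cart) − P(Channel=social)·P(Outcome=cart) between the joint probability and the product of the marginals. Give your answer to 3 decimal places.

-0.003

P(Channel=social) = 0.035 + 0.086 + 0.052 + 0.048 = 0.221.
P(Outcome=cart) = 0.057 + 0.055 + 0.052 + 0.087 = 0.251.
P(Channel=social, Outcome=cart) − P(Channel=social)P(Outcome=cart) = 0.052 − 0.221×0.251 = -0.003.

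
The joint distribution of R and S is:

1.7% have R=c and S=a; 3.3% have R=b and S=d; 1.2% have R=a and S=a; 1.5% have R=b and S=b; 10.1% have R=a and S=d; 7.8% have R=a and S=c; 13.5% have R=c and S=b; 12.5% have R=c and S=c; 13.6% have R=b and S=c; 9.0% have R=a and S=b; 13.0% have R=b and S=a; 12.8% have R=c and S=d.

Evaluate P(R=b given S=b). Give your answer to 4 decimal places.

0.0625

P(S=b) = 0.090 + 0.015 + 0.135 = 0.240.
P(R=b | S=b) = 0.015/0.240 = 0.0625.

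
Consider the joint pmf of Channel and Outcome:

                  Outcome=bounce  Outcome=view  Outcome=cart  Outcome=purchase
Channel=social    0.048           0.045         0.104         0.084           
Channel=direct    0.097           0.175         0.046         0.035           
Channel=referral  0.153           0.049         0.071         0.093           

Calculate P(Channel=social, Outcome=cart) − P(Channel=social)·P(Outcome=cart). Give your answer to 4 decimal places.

P(Channel=social) = 0.048 + 0.045 + 0.104 + 0.084 = 0.281.
P(Outcome=cart) = 0.104 + 0.046 + 0.071 = 0.221.
P(Channel=social, Outcome=cart) − P(Channel=social)P(Outcome=cart) = 0.104 − 0.281×0.221 = 0.0419.

0.0419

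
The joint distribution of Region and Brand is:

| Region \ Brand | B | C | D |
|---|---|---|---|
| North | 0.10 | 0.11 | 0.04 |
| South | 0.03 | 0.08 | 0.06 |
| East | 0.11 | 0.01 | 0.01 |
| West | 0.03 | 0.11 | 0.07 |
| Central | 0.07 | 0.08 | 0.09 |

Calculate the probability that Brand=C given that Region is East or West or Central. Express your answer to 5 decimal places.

P(Region=East) = 0.11 + 0.01 + 0.01 = 0.13.
P(Region=West) = 0.03 + 0.11 + 0.07 = 0.21.
P(Region=Central) = 0.07 + 0.08 + 0.09 = 0.24.
P(Region ∈ {East, West, Central}) = 0.13 + 0.21 + 0.24 = 0.58; P(Brand=C, Region ∈ {East, West, Central}) = 0.01 + 0.11 + 0.08 = 0.20.
P(Brand=C | Region ∈ {East, West, Central}) = 0.20/0.58 = 0.34483.

0.34483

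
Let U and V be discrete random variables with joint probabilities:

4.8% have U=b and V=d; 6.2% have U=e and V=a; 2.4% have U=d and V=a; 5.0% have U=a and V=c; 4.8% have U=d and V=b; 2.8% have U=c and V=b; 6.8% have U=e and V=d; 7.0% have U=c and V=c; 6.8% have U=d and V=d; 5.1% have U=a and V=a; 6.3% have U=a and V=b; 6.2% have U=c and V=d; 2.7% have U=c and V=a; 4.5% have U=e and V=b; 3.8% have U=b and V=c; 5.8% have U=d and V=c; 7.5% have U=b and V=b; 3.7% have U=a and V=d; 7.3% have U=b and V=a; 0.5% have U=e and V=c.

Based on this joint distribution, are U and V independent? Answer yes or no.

no

P(U=e) = 0.180 and P(V=c) = 0.221, so their product is 0.03978, but P(U=e, V=c) = 0.005. Since these differ, U and V are not independent.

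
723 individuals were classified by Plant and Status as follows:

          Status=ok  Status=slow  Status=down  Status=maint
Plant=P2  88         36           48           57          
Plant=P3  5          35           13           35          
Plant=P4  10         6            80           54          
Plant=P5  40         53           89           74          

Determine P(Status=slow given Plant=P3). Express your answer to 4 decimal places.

0.3977

Total with Plant=P3: 5 + 35 + 13 + 35 = 88.
P(Status=slow | Plant=P3) = 35/88 = 0.3977.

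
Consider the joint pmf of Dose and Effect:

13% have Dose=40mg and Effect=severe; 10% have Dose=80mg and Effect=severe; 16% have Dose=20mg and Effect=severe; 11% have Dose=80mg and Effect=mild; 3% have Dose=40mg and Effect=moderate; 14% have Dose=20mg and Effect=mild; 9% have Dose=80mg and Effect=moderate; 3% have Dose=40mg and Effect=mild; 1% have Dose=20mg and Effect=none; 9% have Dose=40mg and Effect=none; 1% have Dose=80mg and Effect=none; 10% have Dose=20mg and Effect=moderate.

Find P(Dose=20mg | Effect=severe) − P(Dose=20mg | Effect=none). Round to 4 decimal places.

0.3193

P(Effect=severe) = 0.16 + 0.13 + 0.10 = 0.39; P(Dose=20mg | Effect=severe) = 0.16/0.39 = 0.41026.
P(Effect=none) = 0.01 + 0.09 + 0.01 = 0.11; P(Dose=20mg | Effect=none) = 0.01/0.11 = 0.09091.
Difference = 0.3193.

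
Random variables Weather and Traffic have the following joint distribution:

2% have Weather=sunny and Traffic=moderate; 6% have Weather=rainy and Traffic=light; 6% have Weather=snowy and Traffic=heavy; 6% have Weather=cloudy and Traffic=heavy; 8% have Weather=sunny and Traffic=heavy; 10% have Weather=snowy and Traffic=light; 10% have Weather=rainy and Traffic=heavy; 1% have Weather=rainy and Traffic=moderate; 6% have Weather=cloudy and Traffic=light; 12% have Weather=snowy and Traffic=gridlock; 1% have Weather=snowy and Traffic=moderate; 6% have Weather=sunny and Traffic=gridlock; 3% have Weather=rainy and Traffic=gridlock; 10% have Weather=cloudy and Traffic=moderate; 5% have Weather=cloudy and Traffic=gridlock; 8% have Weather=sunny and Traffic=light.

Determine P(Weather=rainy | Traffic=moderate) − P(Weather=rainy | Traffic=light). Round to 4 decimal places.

P(Traffic=moderate) = 0.02 + 0.10 + 0.01 + 0.01 = 0.14; P(Weather=rainy | Traffic=moderate) = 0.01/0.14 = 0.07143.
P(Traffic=light) = 0.08 + 0.06 + 0.06 + 0.10 = 0.30; P(Weather=rainy | Traffic=light) = 0.06/0.30 = 0.20000.
Difference = -0.1286.

-0.1286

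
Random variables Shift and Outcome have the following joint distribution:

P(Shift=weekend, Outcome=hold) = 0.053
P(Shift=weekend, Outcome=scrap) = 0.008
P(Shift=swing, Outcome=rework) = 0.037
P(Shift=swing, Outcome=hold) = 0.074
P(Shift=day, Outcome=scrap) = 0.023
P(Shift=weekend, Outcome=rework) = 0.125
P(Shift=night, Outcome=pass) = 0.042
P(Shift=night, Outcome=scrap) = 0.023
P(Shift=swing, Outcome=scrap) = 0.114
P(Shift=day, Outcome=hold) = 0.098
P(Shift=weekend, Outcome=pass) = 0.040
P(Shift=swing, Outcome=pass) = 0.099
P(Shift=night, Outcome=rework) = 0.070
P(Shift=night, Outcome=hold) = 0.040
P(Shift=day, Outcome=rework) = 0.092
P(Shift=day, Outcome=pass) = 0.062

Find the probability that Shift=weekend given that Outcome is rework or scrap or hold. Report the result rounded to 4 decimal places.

0.2457

P(Outcome=rework) = 0.092 + 0.037 + 0.070 + 0.125 = 0.324.
P(Outcome=scrap) = 0.023 + 0.114 + 0.023 + 0.008 = 0.168.
P(Outcome=hold) = 0.098 + 0.074 + 0.040 + 0.053 = 0.265.
P(Outcome ∈ {rework, scrap, hold}) = 0.324 + 0.168 + 0.265 = 0.757; P(Shift=weekend, Outcome ∈ {rework, scrap, hold}) = 0.125 + 0.008 + 0.053 = 0.186.
P(Shift=weekend | Outcome ∈ {rework, scrap, hold}) = 0.186/0.757 = 0.2457.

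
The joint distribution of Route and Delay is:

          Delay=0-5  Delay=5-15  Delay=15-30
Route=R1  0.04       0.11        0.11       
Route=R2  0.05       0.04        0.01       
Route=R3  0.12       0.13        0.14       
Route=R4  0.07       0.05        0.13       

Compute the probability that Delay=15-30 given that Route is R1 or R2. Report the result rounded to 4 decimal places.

0.3333

P(Route=R1) = 0.04 + 0.11 + 0.11 = 0.26.
P(Route=R2) = 0.05 + 0.04 + 0.01 = 0.10.
P(Route ∈ {R1, R2}) = 0.26 + 0.10 = 0.36; P(Delay=15-30, Route ∈ {R1, R2}) = 0.11 + 0.01 = 0.12.
P(Delay=15-30 | Route ∈ {R1, R2}) = 0.12/0.36 = 0.3333.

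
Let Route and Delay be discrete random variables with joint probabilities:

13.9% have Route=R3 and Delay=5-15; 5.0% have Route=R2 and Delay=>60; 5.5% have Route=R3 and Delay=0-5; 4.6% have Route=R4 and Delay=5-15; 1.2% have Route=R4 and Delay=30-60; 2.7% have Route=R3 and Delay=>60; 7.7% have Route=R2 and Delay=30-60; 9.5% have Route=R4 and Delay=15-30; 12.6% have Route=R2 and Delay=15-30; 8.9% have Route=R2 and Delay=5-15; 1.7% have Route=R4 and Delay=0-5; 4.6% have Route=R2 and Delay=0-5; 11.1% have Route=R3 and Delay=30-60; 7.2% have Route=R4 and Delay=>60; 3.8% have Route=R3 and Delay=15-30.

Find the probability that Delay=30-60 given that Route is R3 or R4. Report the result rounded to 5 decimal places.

0.20098

P(Route=R3) = 0.055 + 0.139 + 0.038 + 0.111 + 0.027 = 0.370.
P(Route=R4) = 0.017 + 0.046 + 0.095 + 0.012 + 0.072 = 0.242.
P(Route ∈ {R3, R4}) = 0.370 + 0.242 = 0.612; P(Delay=30-60, Route ∈ {R3, R4}) = 0.111 + 0.012 = 0.123.
P(Delay=30-60 | Route ∈ {R3, R4}) = 0.123/0.612 = 0.20098.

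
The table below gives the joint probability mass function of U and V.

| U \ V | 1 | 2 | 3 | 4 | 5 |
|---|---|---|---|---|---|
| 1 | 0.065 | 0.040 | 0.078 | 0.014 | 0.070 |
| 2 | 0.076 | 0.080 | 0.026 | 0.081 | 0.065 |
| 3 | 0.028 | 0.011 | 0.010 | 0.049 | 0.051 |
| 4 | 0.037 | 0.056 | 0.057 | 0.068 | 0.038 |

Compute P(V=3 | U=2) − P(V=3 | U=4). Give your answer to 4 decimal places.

P(U=2) = 0.076 + 0.080 + 0.026 + 0.081 + 0.065 = 0.328; P(V=3 | U=2) = 0.026/0.328 = 0.07927.
P(U=4) = 0.037 + 0.056 + 0.057 + 0.068 + 0.038 = 0.256; P(V=3 | U=4) = 0.057/0.256 = 0.22266.
Difference = -0.1434.

-0.1434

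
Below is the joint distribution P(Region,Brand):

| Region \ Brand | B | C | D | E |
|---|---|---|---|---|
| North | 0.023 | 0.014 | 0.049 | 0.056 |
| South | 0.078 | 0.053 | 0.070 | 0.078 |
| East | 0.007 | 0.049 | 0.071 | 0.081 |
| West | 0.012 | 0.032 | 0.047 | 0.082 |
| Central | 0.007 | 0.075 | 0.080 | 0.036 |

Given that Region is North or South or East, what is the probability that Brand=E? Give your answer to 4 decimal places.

0.3418

P(Region=North) = 0.023 + 0.014 + 0.049 + 0.056 = 0.142.
P(Region=South) = 0.078 + 0.053 + 0.070 + 0.078 = 0.279.
P(Region=East) = 0.007 + 0.049 + 0.071 + 0.081 = 0.208.
P(Region ∈ {North, South, East}) = 0.142 + 0.279 + 0.208 = 0.629; P(Brand=E, Region ∈ {North, South, East}) = 0.056 + 0.078 + 0.081 = 0.215.
P(Brand=E | Region ∈ {North, South, East}) = 0.215/0.629 = 0.3418.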